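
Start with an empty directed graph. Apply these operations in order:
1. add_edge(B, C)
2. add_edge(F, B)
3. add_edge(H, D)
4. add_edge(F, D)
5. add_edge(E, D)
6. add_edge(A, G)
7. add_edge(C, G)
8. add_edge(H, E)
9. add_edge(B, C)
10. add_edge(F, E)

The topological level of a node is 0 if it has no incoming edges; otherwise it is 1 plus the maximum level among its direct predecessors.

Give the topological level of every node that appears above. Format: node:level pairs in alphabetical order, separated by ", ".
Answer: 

Answer: A:0, B:1, C:2, D:2, E:1, F:0, G:3, H:0

Derivation:
Op 1: add_edge(B, C). Edges now: 1
Op 2: add_edge(F, B). Edges now: 2
Op 3: add_edge(H, D). Edges now: 3
Op 4: add_edge(F, D). Edges now: 4
Op 5: add_edge(E, D). Edges now: 5
Op 6: add_edge(A, G). Edges now: 6
Op 7: add_edge(C, G). Edges now: 7
Op 8: add_edge(H, E). Edges now: 8
Op 9: add_edge(B, C) (duplicate, no change). Edges now: 8
Op 10: add_edge(F, E). Edges now: 9
Compute levels (Kahn BFS):
  sources (in-degree 0): A, F, H
  process A: level=0
    A->G: in-degree(G)=1, level(G)>=1
  process F: level=0
    F->B: in-degree(B)=0, level(B)=1, enqueue
    F->D: in-degree(D)=2, level(D)>=1
    F->E: in-degree(E)=1, level(E)>=1
  process H: level=0
    H->D: in-degree(D)=1, level(D)>=1
    H->E: in-degree(E)=0, level(E)=1, enqueue
  process B: level=1
    B->C: in-degree(C)=0, level(C)=2, enqueue
  process E: level=1
    E->D: in-degree(D)=0, level(D)=2, enqueue
  process C: level=2
    C->G: in-degree(G)=0, level(G)=3, enqueue
  process D: level=2
  process G: level=3
All levels: A:0, B:1, C:2, D:2, E:1, F:0, G:3, H:0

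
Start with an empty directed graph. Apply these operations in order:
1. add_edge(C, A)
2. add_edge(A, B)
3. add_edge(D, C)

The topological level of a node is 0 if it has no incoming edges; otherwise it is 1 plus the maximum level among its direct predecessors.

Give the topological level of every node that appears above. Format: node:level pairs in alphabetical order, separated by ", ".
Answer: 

Op 1: add_edge(C, A). Edges now: 1
Op 2: add_edge(A, B). Edges now: 2
Op 3: add_edge(D, C). Edges now: 3
Compute levels (Kahn BFS):
  sources (in-degree 0): D
  process D: level=0
    D->C: in-degree(C)=0, level(C)=1, enqueue
  process C: level=1
    C->A: in-degree(A)=0, level(A)=2, enqueue
  process A: level=2
    A->B: in-degree(B)=0, level(B)=3, enqueue
  process B: level=3
All levels: A:2, B:3, C:1, D:0

Answer: A:2, B:3, C:1, D:0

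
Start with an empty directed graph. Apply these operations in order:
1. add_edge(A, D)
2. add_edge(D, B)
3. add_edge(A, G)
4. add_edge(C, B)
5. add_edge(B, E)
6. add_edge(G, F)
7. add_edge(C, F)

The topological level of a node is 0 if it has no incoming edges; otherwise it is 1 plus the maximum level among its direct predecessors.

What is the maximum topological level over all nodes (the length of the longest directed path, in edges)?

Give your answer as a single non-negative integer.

Op 1: add_edge(A, D). Edges now: 1
Op 2: add_edge(D, B). Edges now: 2
Op 3: add_edge(A, G). Edges now: 3
Op 4: add_edge(C, B). Edges now: 4
Op 5: add_edge(B, E). Edges now: 5
Op 6: add_edge(G, F). Edges now: 6
Op 7: add_edge(C, F). Edges now: 7
Compute levels (Kahn BFS):
  sources (in-degree 0): A, C
  process A: level=0
    A->D: in-degree(D)=0, level(D)=1, enqueue
    A->G: in-degree(G)=0, level(G)=1, enqueue
  process C: level=0
    C->B: in-degree(B)=1, level(B)>=1
    C->F: in-degree(F)=1, level(F)>=1
  process D: level=1
    D->B: in-degree(B)=0, level(B)=2, enqueue
  process G: level=1
    G->F: in-degree(F)=0, level(F)=2, enqueue
  process B: level=2
    B->E: in-degree(E)=0, level(E)=3, enqueue
  process F: level=2
  process E: level=3
All levels: A:0, B:2, C:0, D:1, E:3, F:2, G:1
max level = 3

Answer: 3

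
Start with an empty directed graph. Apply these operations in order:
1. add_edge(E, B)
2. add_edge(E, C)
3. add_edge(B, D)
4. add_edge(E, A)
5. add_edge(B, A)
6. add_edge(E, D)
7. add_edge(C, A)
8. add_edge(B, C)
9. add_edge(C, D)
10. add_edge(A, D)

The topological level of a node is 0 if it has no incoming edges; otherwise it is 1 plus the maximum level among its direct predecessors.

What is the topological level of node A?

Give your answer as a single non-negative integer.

Op 1: add_edge(E, B). Edges now: 1
Op 2: add_edge(E, C). Edges now: 2
Op 3: add_edge(B, D). Edges now: 3
Op 4: add_edge(E, A). Edges now: 4
Op 5: add_edge(B, A). Edges now: 5
Op 6: add_edge(E, D). Edges now: 6
Op 7: add_edge(C, A). Edges now: 7
Op 8: add_edge(B, C). Edges now: 8
Op 9: add_edge(C, D). Edges now: 9
Op 10: add_edge(A, D). Edges now: 10
Compute levels (Kahn BFS):
  sources (in-degree 0): E
  process E: level=0
    E->A: in-degree(A)=2, level(A)>=1
    E->B: in-degree(B)=0, level(B)=1, enqueue
    E->C: in-degree(C)=1, level(C)>=1
    E->D: in-degree(D)=3, level(D)>=1
  process B: level=1
    B->A: in-degree(A)=1, level(A)>=2
    B->C: in-degree(C)=0, level(C)=2, enqueue
    B->D: in-degree(D)=2, level(D)>=2
  process C: level=2
    C->A: in-degree(A)=0, level(A)=3, enqueue
    C->D: in-degree(D)=1, level(D)>=3
  process A: level=3
    A->D: in-degree(D)=0, level(D)=4, enqueue
  process D: level=4
All levels: A:3, B:1, C:2, D:4, E:0
level(A) = 3

Answer: 3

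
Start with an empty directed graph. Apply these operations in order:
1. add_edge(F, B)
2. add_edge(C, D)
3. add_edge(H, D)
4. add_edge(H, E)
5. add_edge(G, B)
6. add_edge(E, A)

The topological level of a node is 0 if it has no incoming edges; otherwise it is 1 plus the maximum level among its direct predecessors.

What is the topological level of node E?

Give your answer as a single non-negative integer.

Answer: 1

Derivation:
Op 1: add_edge(F, B). Edges now: 1
Op 2: add_edge(C, D). Edges now: 2
Op 3: add_edge(H, D). Edges now: 3
Op 4: add_edge(H, E). Edges now: 4
Op 5: add_edge(G, B). Edges now: 5
Op 6: add_edge(E, A). Edges now: 6
Compute levels (Kahn BFS):
  sources (in-degree 0): C, F, G, H
  process C: level=0
    C->D: in-degree(D)=1, level(D)>=1
  process F: level=0
    F->B: in-degree(B)=1, level(B)>=1
  process G: level=0
    G->B: in-degree(B)=0, level(B)=1, enqueue
  process H: level=0
    H->D: in-degree(D)=0, level(D)=1, enqueue
    H->E: in-degree(E)=0, level(E)=1, enqueue
  process B: level=1
  process D: level=1
  process E: level=1
    E->A: in-degree(A)=0, level(A)=2, enqueue
  process A: level=2
All levels: A:2, B:1, C:0, D:1, E:1, F:0, G:0, H:0
level(E) = 1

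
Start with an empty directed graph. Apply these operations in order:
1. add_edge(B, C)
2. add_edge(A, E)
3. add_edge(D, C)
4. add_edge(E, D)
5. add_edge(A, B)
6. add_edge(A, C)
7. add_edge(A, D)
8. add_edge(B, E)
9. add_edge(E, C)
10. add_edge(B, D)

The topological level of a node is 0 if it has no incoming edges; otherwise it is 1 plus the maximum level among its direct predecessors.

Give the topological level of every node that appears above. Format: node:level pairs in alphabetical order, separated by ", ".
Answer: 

Answer: A:0, B:1, C:4, D:3, E:2

Derivation:
Op 1: add_edge(B, C). Edges now: 1
Op 2: add_edge(A, E). Edges now: 2
Op 3: add_edge(D, C). Edges now: 3
Op 4: add_edge(E, D). Edges now: 4
Op 5: add_edge(A, B). Edges now: 5
Op 6: add_edge(A, C). Edges now: 6
Op 7: add_edge(A, D). Edges now: 7
Op 8: add_edge(B, E). Edges now: 8
Op 9: add_edge(E, C). Edges now: 9
Op 10: add_edge(B, D). Edges now: 10
Compute levels (Kahn BFS):
  sources (in-degree 0): A
  process A: level=0
    A->B: in-degree(B)=0, level(B)=1, enqueue
    A->C: in-degree(C)=3, level(C)>=1
    A->D: in-degree(D)=2, level(D)>=1
    A->E: in-degree(E)=1, level(E)>=1
  process B: level=1
    B->C: in-degree(C)=2, level(C)>=2
    B->D: in-degree(D)=1, level(D)>=2
    B->E: in-degree(E)=0, level(E)=2, enqueue
  process E: level=2
    E->C: in-degree(C)=1, level(C)>=3
    E->D: in-degree(D)=0, level(D)=3, enqueue
  process D: level=3
    D->C: in-degree(C)=0, level(C)=4, enqueue
  process C: level=4
All levels: A:0, B:1, C:4, D:3, E:2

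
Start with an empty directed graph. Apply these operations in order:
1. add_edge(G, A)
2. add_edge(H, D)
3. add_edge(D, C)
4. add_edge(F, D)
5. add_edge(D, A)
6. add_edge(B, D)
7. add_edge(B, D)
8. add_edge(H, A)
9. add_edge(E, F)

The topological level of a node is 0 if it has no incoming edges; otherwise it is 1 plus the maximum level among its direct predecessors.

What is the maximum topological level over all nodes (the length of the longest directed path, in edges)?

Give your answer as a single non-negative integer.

Answer: 3

Derivation:
Op 1: add_edge(G, A). Edges now: 1
Op 2: add_edge(H, D). Edges now: 2
Op 3: add_edge(D, C). Edges now: 3
Op 4: add_edge(F, D). Edges now: 4
Op 5: add_edge(D, A). Edges now: 5
Op 6: add_edge(B, D). Edges now: 6
Op 7: add_edge(B, D) (duplicate, no change). Edges now: 6
Op 8: add_edge(H, A). Edges now: 7
Op 9: add_edge(E, F). Edges now: 8
Compute levels (Kahn BFS):
  sources (in-degree 0): B, E, G, H
  process B: level=0
    B->D: in-degree(D)=2, level(D)>=1
  process E: level=0
    E->F: in-degree(F)=0, level(F)=1, enqueue
  process G: level=0
    G->A: in-degree(A)=2, level(A)>=1
  process H: level=0
    H->A: in-degree(A)=1, level(A)>=1
    H->D: in-degree(D)=1, level(D)>=1
  process F: level=1
    F->D: in-degree(D)=0, level(D)=2, enqueue
  process D: level=2
    D->A: in-degree(A)=0, level(A)=3, enqueue
    D->C: in-degree(C)=0, level(C)=3, enqueue
  process A: level=3
  process C: level=3
All levels: A:3, B:0, C:3, D:2, E:0, F:1, G:0, H:0
max level = 3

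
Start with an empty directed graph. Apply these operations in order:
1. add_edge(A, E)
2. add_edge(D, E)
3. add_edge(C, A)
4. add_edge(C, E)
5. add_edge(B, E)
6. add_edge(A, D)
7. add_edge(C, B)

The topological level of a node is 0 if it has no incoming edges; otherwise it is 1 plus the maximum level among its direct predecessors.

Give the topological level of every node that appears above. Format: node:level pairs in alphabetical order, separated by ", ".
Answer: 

Answer: A:1, B:1, C:0, D:2, E:3

Derivation:
Op 1: add_edge(A, E). Edges now: 1
Op 2: add_edge(D, E). Edges now: 2
Op 3: add_edge(C, A). Edges now: 3
Op 4: add_edge(C, E). Edges now: 4
Op 5: add_edge(B, E). Edges now: 5
Op 6: add_edge(A, D). Edges now: 6
Op 7: add_edge(C, B). Edges now: 7
Compute levels (Kahn BFS):
  sources (in-degree 0): C
  process C: level=0
    C->A: in-degree(A)=0, level(A)=1, enqueue
    C->B: in-degree(B)=0, level(B)=1, enqueue
    C->E: in-degree(E)=3, level(E)>=1
  process A: level=1
    A->D: in-degree(D)=0, level(D)=2, enqueue
    A->E: in-degree(E)=2, level(E)>=2
  process B: level=1
    B->E: in-degree(E)=1, level(E)>=2
  process D: level=2
    D->E: in-degree(E)=0, level(E)=3, enqueue
  process E: level=3
All levels: A:1, B:1, C:0, D:2, E:3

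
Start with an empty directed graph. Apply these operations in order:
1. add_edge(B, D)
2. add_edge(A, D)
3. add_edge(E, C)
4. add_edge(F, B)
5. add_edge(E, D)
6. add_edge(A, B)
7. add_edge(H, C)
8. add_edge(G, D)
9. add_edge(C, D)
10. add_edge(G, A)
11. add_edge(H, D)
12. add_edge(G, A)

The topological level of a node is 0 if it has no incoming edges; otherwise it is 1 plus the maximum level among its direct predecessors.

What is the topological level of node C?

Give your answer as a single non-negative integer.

Op 1: add_edge(B, D). Edges now: 1
Op 2: add_edge(A, D). Edges now: 2
Op 3: add_edge(E, C). Edges now: 3
Op 4: add_edge(F, B). Edges now: 4
Op 5: add_edge(E, D). Edges now: 5
Op 6: add_edge(A, B). Edges now: 6
Op 7: add_edge(H, C). Edges now: 7
Op 8: add_edge(G, D). Edges now: 8
Op 9: add_edge(C, D). Edges now: 9
Op 10: add_edge(G, A). Edges now: 10
Op 11: add_edge(H, D). Edges now: 11
Op 12: add_edge(G, A) (duplicate, no change). Edges now: 11
Compute levels (Kahn BFS):
  sources (in-degree 0): E, F, G, H
  process E: level=0
    E->C: in-degree(C)=1, level(C)>=1
    E->D: in-degree(D)=5, level(D)>=1
  process F: level=0
    F->B: in-degree(B)=1, level(B)>=1
  process G: level=0
    G->A: in-degree(A)=0, level(A)=1, enqueue
    G->D: in-degree(D)=4, level(D)>=1
  process H: level=0
    H->C: in-degree(C)=0, level(C)=1, enqueue
    H->D: in-degree(D)=3, level(D)>=1
  process A: level=1
    A->B: in-degree(B)=0, level(B)=2, enqueue
    A->D: in-degree(D)=2, level(D)>=2
  process C: level=1
    C->D: in-degree(D)=1, level(D)>=2
  process B: level=2
    B->D: in-degree(D)=0, level(D)=3, enqueue
  process D: level=3
All levels: A:1, B:2, C:1, D:3, E:0, F:0, G:0, H:0
level(C) = 1

Answer: 1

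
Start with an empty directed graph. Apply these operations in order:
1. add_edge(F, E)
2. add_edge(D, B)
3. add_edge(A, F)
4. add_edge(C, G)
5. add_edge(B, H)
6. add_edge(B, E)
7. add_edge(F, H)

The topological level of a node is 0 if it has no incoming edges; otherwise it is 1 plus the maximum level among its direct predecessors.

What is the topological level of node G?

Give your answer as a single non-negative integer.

Answer: 1

Derivation:
Op 1: add_edge(F, E). Edges now: 1
Op 2: add_edge(D, B). Edges now: 2
Op 3: add_edge(A, F). Edges now: 3
Op 4: add_edge(C, G). Edges now: 4
Op 5: add_edge(B, H). Edges now: 5
Op 6: add_edge(B, E). Edges now: 6
Op 7: add_edge(F, H). Edges now: 7
Compute levels (Kahn BFS):
  sources (in-degree 0): A, C, D
  process A: level=0
    A->F: in-degree(F)=0, level(F)=1, enqueue
  process C: level=0
    C->G: in-degree(G)=0, level(G)=1, enqueue
  process D: level=0
    D->B: in-degree(B)=0, level(B)=1, enqueue
  process F: level=1
    F->E: in-degree(E)=1, level(E)>=2
    F->H: in-degree(H)=1, level(H)>=2
  process G: level=1
  process B: level=1
    B->E: in-degree(E)=0, level(E)=2, enqueue
    B->H: in-degree(H)=0, level(H)=2, enqueue
  process E: level=2
  process H: level=2
All levels: A:0, B:1, C:0, D:0, E:2, F:1, G:1, H:2
level(G) = 1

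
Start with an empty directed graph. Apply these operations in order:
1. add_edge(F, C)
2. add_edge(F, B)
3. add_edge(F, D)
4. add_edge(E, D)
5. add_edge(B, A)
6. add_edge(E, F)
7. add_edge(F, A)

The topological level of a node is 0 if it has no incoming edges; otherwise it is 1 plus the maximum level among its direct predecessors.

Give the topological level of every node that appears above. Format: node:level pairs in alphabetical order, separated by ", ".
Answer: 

Op 1: add_edge(F, C). Edges now: 1
Op 2: add_edge(F, B). Edges now: 2
Op 3: add_edge(F, D). Edges now: 3
Op 4: add_edge(E, D). Edges now: 4
Op 5: add_edge(B, A). Edges now: 5
Op 6: add_edge(E, F). Edges now: 6
Op 7: add_edge(F, A). Edges now: 7
Compute levels (Kahn BFS):
  sources (in-degree 0): E
  process E: level=0
    E->D: in-degree(D)=1, level(D)>=1
    E->F: in-degree(F)=0, level(F)=1, enqueue
  process F: level=1
    F->A: in-degree(A)=1, level(A)>=2
    F->B: in-degree(B)=0, level(B)=2, enqueue
    F->C: in-degree(C)=0, level(C)=2, enqueue
    F->D: in-degree(D)=0, level(D)=2, enqueue
  process B: level=2
    B->A: in-degree(A)=0, level(A)=3, enqueue
  process C: level=2
  process D: level=2
  process A: level=3
All levels: A:3, B:2, C:2, D:2, E:0, F:1

Answer: A:3, B:2, C:2, D:2, E:0, F:1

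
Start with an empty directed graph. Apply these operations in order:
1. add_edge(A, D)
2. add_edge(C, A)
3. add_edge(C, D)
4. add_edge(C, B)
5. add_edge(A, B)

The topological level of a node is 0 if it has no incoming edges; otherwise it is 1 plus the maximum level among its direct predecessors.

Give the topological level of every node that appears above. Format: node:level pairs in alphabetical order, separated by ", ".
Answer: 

Answer: A:1, B:2, C:0, D:2

Derivation:
Op 1: add_edge(A, D). Edges now: 1
Op 2: add_edge(C, A). Edges now: 2
Op 3: add_edge(C, D). Edges now: 3
Op 4: add_edge(C, B). Edges now: 4
Op 5: add_edge(A, B). Edges now: 5
Compute levels (Kahn BFS):
  sources (in-degree 0): C
  process C: level=0
    C->A: in-degree(A)=0, level(A)=1, enqueue
    C->B: in-degree(B)=1, level(B)>=1
    C->D: in-degree(D)=1, level(D)>=1
  process A: level=1
    A->B: in-degree(B)=0, level(B)=2, enqueue
    A->D: in-degree(D)=0, level(D)=2, enqueue
  process B: level=2
  process D: level=2
All levels: A:1, B:2, C:0, D:2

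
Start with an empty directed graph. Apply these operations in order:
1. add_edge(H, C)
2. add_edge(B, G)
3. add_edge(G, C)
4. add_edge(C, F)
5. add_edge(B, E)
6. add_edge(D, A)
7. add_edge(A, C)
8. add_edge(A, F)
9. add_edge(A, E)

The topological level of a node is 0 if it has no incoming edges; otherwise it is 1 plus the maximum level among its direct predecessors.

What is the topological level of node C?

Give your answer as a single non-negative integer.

Answer: 2

Derivation:
Op 1: add_edge(H, C). Edges now: 1
Op 2: add_edge(B, G). Edges now: 2
Op 3: add_edge(G, C). Edges now: 3
Op 4: add_edge(C, F). Edges now: 4
Op 5: add_edge(B, E). Edges now: 5
Op 6: add_edge(D, A). Edges now: 6
Op 7: add_edge(A, C). Edges now: 7
Op 8: add_edge(A, F). Edges now: 8
Op 9: add_edge(A, E). Edges now: 9
Compute levels (Kahn BFS):
  sources (in-degree 0): B, D, H
  process B: level=0
    B->E: in-degree(E)=1, level(E)>=1
    B->G: in-degree(G)=0, level(G)=1, enqueue
  process D: level=0
    D->A: in-degree(A)=0, level(A)=1, enqueue
  process H: level=0
    H->C: in-degree(C)=2, level(C)>=1
  process G: level=1
    G->C: in-degree(C)=1, level(C)>=2
  process A: level=1
    A->C: in-degree(C)=0, level(C)=2, enqueue
    A->E: in-degree(E)=0, level(E)=2, enqueue
    A->F: in-degree(F)=1, level(F)>=2
  process C: level=2
    C->F: in-degree(F)=0, level(F)=3, enqueue
  process E: level=2
  process F: level=3
All levels: A:1, B:0, C:2, D:0, E:2, F:3, G:1, H:0
level(C) = 2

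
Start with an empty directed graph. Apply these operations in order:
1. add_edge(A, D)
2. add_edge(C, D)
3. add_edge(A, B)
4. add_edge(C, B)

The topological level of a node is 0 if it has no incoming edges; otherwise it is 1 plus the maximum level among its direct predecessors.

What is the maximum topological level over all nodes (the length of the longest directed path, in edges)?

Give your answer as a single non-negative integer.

Answer: 1

Derivation:
Op 1: add_edge(A, D). Edges now: 1
Op 2: add_edge(C, D). Edges now: 2
Op 3: add_edge(A, B). Edges now: 3
Op 4: add_edge(C, B). Edges now: 4
Compute levels (Kahn BFS):
  sources (in-degree 0): A, C
  process A: level=0
    A->B: in-degree(B)=1, level(B)>=1
    A->D: in-degree(D)=1, level(D)>=1
  process C: level=0
    C->B: in-degree(B)=0, level(B)=1, enqueue
    C->D: in-degree(D)=0, level(D)=1, enqueue
  process B: level=1
  process D: level=1
All levels: A:0, B:1, C:0, D:1
max level = 1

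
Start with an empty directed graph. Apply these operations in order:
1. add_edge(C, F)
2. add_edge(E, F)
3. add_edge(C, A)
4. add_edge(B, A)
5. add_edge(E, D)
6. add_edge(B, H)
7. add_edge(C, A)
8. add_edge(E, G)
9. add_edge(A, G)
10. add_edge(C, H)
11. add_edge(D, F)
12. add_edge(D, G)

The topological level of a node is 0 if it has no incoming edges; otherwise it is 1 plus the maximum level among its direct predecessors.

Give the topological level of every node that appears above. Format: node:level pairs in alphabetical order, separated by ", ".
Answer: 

Op 1: add_edge(C, F). Edges now: 1
Op 2: add_edge(E, F). Edges now: 2
Op 3: add_edge(C, A). Edges now: 3
Op 4: add_edge(B, A). Edges now: 4
Op 5: add_edge(E, D). Edges now: 5
Op 6: add_edge(B, H). Edges now: 6
Op 7: add_edge(C, A) (duplicate, no change). Edges now: 6
Op 8: add_edge(E, G). Edges now: 7
Op 9: add_edge(A, G). Edges now: 8
Op 10: add_edge(C, H). Edges now: 9
Op 11: add_edge(D, F). Edges now: 10
Op 12: add_edge(D, G). Edges now: 11
Compute levels (Kahn BFS):
  sources (in-degree 0): B, C, E
  process B: level=0
    B->A: in-degree(A)=1, level(A)>=1
    B->H: in-degree(H)=1, level(H)>=1
  process C: level=0
    C->A: in-degree(A)=0, level(A)=1, enqueue
    C->F: in-degree(F)=2, level(F)>=1
    C->H: in-degree(H)=0, level(H)=1, enqueue
  process E: level=0
    E->D: in-degree(D)=0, level(D)=1, enqueue
    E->F: in-degree(F)=1, level(F)>=1
    E->G: in-degree(G)=2, level(G)>=1
  process A: level=1
    A->G: in-degree(G)=1, level(G)>=2
  process H: level=1
  process D: level=1
    D->F: in-degree(F)=0, level(F)=2, enqueue
    D->G: in-degree(G)=0, level(G)=2, enqueue
  process F: level=2
  process G: level=2
All levels: A:1, B:0, C:0, D:1, E:0, F:2, G:2, H:1

Answer: A:1, B:0, C:0, D:1, E:0, F:2, G:2, H:1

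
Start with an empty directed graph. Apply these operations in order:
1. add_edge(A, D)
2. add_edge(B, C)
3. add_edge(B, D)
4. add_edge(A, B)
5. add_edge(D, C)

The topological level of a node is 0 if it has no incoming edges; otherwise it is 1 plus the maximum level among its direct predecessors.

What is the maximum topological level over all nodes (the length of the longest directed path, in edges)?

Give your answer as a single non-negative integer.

Answer: 3

Derivation:
Op 1: add_edge(A, D). Edges now: 1
Op 2: add_edge(B, C). Edges now: 2
Op 3: add_edge(B, D). Edges now: 3
Op 4: add_edge(A, B). Edges now: 4
Op 5: add_edge(D, C). Edges now: 5
Compute levels (Kahn BFS):
  sources (in-degree 0): A
  process A: level=0
    A->B: in-degree(B)=0, level(B)=1, enqueue
    A->D: in-degree(D)=1, level(D)>=1
  process B: level=1
    B->C: in-degree(C)=1, level(C)>=2
    B->D: in-degree(D)=0, level(D)=2, enqueue
  process D: level=2
    D->C: in-degree(C)=0, level(C)=3, enqueue
  process C: level=3
All levels: A:0, B:1, C:3, D:2
max level = 3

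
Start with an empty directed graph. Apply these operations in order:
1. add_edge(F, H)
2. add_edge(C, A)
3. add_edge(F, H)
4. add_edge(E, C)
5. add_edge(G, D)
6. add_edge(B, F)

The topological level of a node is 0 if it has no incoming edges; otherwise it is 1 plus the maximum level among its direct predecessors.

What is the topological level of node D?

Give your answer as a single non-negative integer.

Op 1: add_edge(F, H). Edges now: 1
Op 2: add_edge(C, A). Edges now: 2
Op 3: add_edge(F, H) (duplicate, no change). Edges now: 2
Op 4: add_edge(E, C). Edges now: 3
Op 5: add_edge(G, D). Edges now: 4
Op 6: add_edge(B, F). Edges now: 5
Compute levels (Kahn BFS):
  sources (in-degree 0): B, E, G
  process B: level=0
    B->F: in-degree(F)=0, level(F)=1, enqueue
  process E: level=0
    E->C: in-degree(C)=0, level(C)=1, enqueue
  process G: level=0
    G->D: in-degree(D)=0, level(D)=1, enqueue
  process F: level=1
    F->H: in-degree(H)=0, level(H)=2, enqueue
  process C: level=1
    C->A: in-degree(A)=0, level(A)=2, enqueue
  process D: level=1
  process H: level=2
  process A: level=2
All levels: A:2, B:0, C:1, D:1, E:0, F:1, G:0, H:2
level(D) = 1

Answer: 1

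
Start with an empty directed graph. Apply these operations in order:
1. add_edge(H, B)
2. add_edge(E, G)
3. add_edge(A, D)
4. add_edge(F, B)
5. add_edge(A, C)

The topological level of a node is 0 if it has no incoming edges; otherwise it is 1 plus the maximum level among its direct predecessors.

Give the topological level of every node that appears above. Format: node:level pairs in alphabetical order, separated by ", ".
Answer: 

Op 1: add_edge(H, B). Edges now: 1
Op 2: add_edge(E, G). Edges now: 2
Op 3: add_edge(A, D). Edges now: 3
Op 4: add_edge(F, B). Edges now: 4
Op 5: add_edge(A, C). Edges now: 5
Compute levels (Kahn BFS):
  sources (in-degree 0): A, E, F, H
  process A: level=0
    A->C: in-degree(C)=0, level(C)=1, enqueue
    A->D: in-degree(D)=0, level(D)=1, enqueue
  process E: level=0
    E->G: in-degree(G)=0, level(G)=1, enqueue
  process F: level=0
    F->B: in-degree(B)=1, level(B)>=1
  process H: level=0
    H->B: in-degree(B)=0, level(B)=1, enqueue
  process C: level=1
  process D: level=1
  process G: level=1
  process B: level=1
All levels: A:0, B:1, C:1, D:1, E:0, F:0, G:1, H:0

Answer: A:0, B:1, C:1, D:1, E:0, F:0, G:1, H:0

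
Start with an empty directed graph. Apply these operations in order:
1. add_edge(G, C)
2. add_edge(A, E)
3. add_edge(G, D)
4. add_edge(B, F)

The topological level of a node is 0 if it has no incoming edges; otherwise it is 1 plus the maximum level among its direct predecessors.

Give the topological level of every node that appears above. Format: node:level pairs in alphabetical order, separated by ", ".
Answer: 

Op 1: add_edge(G, C). Edges now: 1
Op 2: add_edge(A, E). Edges now: 2
Op 3: add_edge(G, D). Edges now: 3
Op 4: add_edge(B, F). Edges now: 4
Compute levels (Kahn BFS):
  sources (in-degree 0): A, B, G
  process A: level=0
    A->E: in-degree(E)=0, level(E)=1, enqueue
  process B: level=0
    B->F: in-degree(F)=0, level(F)=1, enqueue
  process G: level=0
    G->C: in-degree(C)=0, level(C)=1, enqueue
    G->D: in-degree(D)=0, level(D)=1, enqueue
  process E: level=1
  process F: level=1
  process C: level=1
  process D: level=1
All levels: A:0, B:0, C:1, D:1, E:1, F:1, G:0

Answer: A:0, B:0, C:1, D:1, E:1, F:1, G:0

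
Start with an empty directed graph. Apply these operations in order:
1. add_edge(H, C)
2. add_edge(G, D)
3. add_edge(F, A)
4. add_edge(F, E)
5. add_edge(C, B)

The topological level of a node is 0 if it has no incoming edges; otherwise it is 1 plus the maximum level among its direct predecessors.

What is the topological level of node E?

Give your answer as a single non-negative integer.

Answer: 1

Derivation:
Op 1: add_edge(H, C). Edges now: 1
Op 2: add_edge(G, D). Edges now: 2
Op 3: add_edge(F, A). Edges now: 3
Op 4: add_edge(F, E). Edges now: 4
Op 5: add_edge(C, B). Edges now: 5
Compute levels (Kahn BFS):
  sources (in-degree 0): F, G, H
  process F: level=0
    F->A: in-degree(A)=0, level(A)=1, enqueue
    F->E: in-degree(E)=0, level(E)=1, enqueue
  process G: level=0
    G->D: in-degree(D)=0, level(D)=1, enqueue
  process H: level=0
    H->C: in-degree(C)=0, level(C)=1, enqueue
  process A: level=1
  process E: level=1
  process D: level=1
  process C: level=1
    C->B: in-degree(B)=0, level(B)=2, enqueue
  process B: level=2
All levels: A:1, B:2, C:1, D:1, E:1, F:0, G:0, H:0
level(E) = 1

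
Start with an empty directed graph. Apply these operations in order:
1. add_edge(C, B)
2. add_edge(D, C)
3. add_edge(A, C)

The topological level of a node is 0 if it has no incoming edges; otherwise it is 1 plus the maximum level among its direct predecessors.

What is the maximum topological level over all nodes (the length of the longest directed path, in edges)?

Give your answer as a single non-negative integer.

Answer: 2

Derivation:
Op 1: add_edge(C, B). Edges now: 1
Op 2: add_edge(D, C). Edges now: 2
Op 3: add_edge(A, C). Edges now: 3
Compute levels (Kahn BFS):
  sources (in-degree 0): A, D
  process A: level=0
    A->C: in-degree(C)=1, level(C)>=1
  process D: level=0
    D->C: in-degree(C)=0, level(C)=1, enqueue
  process C: level=1
    C->B: in-degree(B)=0, level(B)=2, enqueue
  process B: level=2
All levels: A:0, B:2, C:1, D:0
max level = 2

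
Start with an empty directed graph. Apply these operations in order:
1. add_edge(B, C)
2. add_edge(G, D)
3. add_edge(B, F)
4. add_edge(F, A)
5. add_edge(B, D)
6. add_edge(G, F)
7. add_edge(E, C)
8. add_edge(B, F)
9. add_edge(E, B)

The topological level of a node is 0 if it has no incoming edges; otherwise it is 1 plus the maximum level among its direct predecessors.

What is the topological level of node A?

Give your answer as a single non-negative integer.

Answer: 3

Derivation:
Op 1: add_edge(B, C). Edges now: 1
Op 2: add_edge(G, D). Edges now: 2
Op 3: add_edge(B, F). Edges now: 3
Op 4: add_edge(F, A). Edges now: 4
Op 5: add_edge(B, D). Edges now: 5
Op 6: add_edge(G, F). Edges now: 6
Op 7: add_edge(E, C). Edges now: 7
Op 8: add_edge(B, F) (duplicate, no change). Edges now: 7
Op 9: add_edge(E, B). Edges now: 8
Compute levels (Kahn BFS):
  sources (in-degree 0): E, G
  process E: level=0
    E->B: in-degree(B)=0, level(B)=1, enqueue
    E->C: in-degree(C)=1, level(C)>=1
  process G: level=0
    G->D: in-degree(D)=1, level(D)>=1
    G->F: in-degree(F)=1, level(F)>=1
  process B: level=1
    B->C: in-degree(C)=0, level(C)=2, enqueue
    B->D: in-degree(D)=0, level(D)=2, enqueue
    B->F: in-degree(F)=0, level(F)=2, enqueue
  process C: level=2
  process D: level=2
  process F: level=2
    F->A: in-degree(A)=0, level(A)=3, enqueue
  process A: level=3
All levels: A:3, B:1, C:2, D:2, E:0, F:2, G:0
level(A) = 3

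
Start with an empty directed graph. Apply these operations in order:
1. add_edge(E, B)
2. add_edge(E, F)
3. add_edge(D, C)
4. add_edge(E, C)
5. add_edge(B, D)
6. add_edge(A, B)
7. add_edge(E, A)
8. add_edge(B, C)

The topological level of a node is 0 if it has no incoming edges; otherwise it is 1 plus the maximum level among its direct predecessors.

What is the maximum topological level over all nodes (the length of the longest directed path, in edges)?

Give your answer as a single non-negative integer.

Op 1: add_edge(E, B). Edges now: 1
Op 2: add_edge(E, F). Edges now: 2
Op 3: add_edge(D, C). Edges now: 3
Op 4: add_edge(E, C). Edges now: 4
Op 5: add_edge(B, D). Edges now: 5
Op 6: add_edge(A, B). Edges now: 6
Op 7: add_edge(E, A). Edges now: 7
Op 8: add_edge(B, C). Edges now: 8
Compute levels (Kahn BFS):
  sources (in-degree 0): E
  process E: level=0
    E->A: in-degree(A)=0, level(A)=1, enqueue
    E->B: in-degree(B)=1, level(B)>=1
    E->C: in-degree(C)=2, level(C)>=1
    E->F: in-degree(F)=0, level(F)=1, enqueue
  process A: level=1
    A->B: in-degree(B)=0, level(B)=2, enqueue
  process F: level=1
  process B: level=2
    B->C: in-degree(C)=1, level(C)>=3
    B->D: in-degree(D)=0, level(D)=3, enqueue
  process D: level=3
    D->C: in-degree(C)=0, level(C)=4, enqueue
  process C: level=4
All levels: A:1, B:2, C:4, D:3, E:0, F:1
max level = 4

Answer: 4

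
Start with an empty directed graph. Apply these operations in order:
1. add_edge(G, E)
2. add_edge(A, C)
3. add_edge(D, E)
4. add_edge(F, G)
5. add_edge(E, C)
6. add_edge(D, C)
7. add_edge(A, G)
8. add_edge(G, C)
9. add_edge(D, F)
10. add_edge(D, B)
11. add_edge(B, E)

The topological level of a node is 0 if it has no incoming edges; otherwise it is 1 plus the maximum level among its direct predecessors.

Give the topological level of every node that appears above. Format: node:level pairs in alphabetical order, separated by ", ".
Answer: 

Answer: A:0, B:1, C:4, D:0, E:3, F:1, G:2

Derivation:
Op 1: add_edge(G, E). Edges now: 1
Op 2: add_edge(A, C). Edges now: 2
Op 3: add_edge(D, E). Edges now: 3
Op 4: add_edge(F, G). Edges now: 4
Op 5: add_edge(E, C). Edges now: 5
Op 6: add_edge(D, C). Edges now: 6
Op 7: add_edge(A, G). Edges now: 7
Op 8: add_edge(G, C). Edges now: 8
Op 9: add_edge(D, F). Edges now: 9
Op 10: add_edge(D, B). Edges now: 10
Op 11: add_edge(B, E). Edges now: 11
Compute levels (Kahn BFS):
  sources (in-degree 0): A, D
  process A: level=0
    A->C: in-degree(C)=3, level(C)>=1
    A->G: in-degree(G)=1, level(G)>=1
  process D: level=0
    D->B: in-degree(B)=0, level(B)=1, enqueue
    D->C: in-degree(C)=2, level(C)>=1
    D->E: in-degree(E)=2, level(E)>=1
    D->F: in-degree(F)=0, level(F)=1, enqueue
  process B: level=1
    B->E: in-degree(E)=1, level(E)>=2
  process F: level=1
    F->G: in-degree(G)=0, level(G)=2, enqueue
  process G: level=2
    G->C: in-degree(C)=1, level(C)>=3
    G->E: in-degree(E)=0, level(E)=3, enqueue
  process E: level=3
    E->C: in-degree(C)=0, level(C)=4, enqueue
  process C: level=4
All levels: A:0, B:1, C:4, D:0, E:3, F:1, G:2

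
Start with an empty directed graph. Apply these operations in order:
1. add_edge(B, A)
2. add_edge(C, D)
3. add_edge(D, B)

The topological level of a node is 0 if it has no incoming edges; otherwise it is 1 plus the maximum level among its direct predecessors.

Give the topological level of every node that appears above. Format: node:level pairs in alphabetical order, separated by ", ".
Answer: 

Op 1: add_edge(B, A). Edges now: 1
Op 2: add_edge(C, D). Edges now: 2
Op 3: add_edge(D, B). Edges now: 3
Compute levels (Kahn BFS):
  sources (in-degree 0): C
  process C: level=0
    C->D: in-degree(D)=0, level(D)=1, enqueue
  process D: level=1
    D->B: in-degree(B)=0, level(B)=2, enqueue
  process B: level=2
    B->A: in-degree(A)=0, level(A)=3, enqueue
  process A: level=3
All levels: A:3, B:2, C:0, D:1

Answer: A:3, B:2, C:0, D:1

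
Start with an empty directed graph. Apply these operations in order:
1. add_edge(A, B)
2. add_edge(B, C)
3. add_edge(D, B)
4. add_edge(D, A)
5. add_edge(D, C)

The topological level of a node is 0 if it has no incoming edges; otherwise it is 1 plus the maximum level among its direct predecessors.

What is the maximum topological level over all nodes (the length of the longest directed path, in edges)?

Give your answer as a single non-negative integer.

Answer: 3

Derivation:
Op 1: add_edge(A, B). Edges now: 1
Op 2: add_edge(B, C). Edges now: 2
Op 3: add_edge(D, B). Edges now: 3
Op 4: add_edge(D, A). Edges now: 4
Op 5: add_edge(D, C). Edges now: 5
Compute levels (Kahn BFS):
  sources (in-degree 0): D
  process D: level=0
    D->A: in-degree(A)=0, level(A)=1, enqueue
    D->B: in-degree(B)=1, level(B)>=1
    D->C: in-degree(C)=1, level(C)>=1
  process A: level=1
    A->B: in-degree(B)=0, level(B)=2, enqueue
  process B: level=2
    B->C: in-degree(C)=0, level(C)=3, enqueue
  process C: level=3
All levels: A:1, B:2, C:3, D:0
max level = 3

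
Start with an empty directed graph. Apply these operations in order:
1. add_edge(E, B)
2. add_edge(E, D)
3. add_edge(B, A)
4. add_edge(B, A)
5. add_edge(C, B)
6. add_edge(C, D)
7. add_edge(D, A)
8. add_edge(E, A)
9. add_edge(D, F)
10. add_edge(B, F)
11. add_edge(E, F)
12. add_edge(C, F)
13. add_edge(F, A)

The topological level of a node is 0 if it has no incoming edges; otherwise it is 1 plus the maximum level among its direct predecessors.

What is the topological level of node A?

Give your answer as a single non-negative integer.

Op 1: add_edge(E, B). Edges now: 1
Op 2: add_edge(E, D). Edges now: 2
Op 3: add_edge(B, A). Edges now: 3
Op 4: add_edge(B, A) (duplicate, no change). Edges now: 3
Op 5: add_edge(C, B). Edges now: 4
Op 6: add_edge(C, D). Edges now: 5
Op 7: add_edge(D, A). Edges now: 6
Op 8: add_edge(E, A). Edges now: 7
Op 9: add_edge(D, F). Edges now: 8
Op 10: add_edge(B, F). Edges now: 9
Op 11: add_edge(E, F). Edges now: 10
Op 12: add_edge(C, F). Edges now: 11
Op 13: add_edge(F, A). Edges now: 12
Compute levels (Kahn BFS):
  sources (in-degree 0): C, E
  process C: level=0
    C->B: in-degree(B)=1, level(B)>=1
    C->D: in-degree(D)=1, level(D)>=1
    C->F: in-degree(F)=3, level(F)>=1
  process E: level=0
    E->A: in-degree(A)=3, level(A)>=1
    E->B: in-degree(B)=0, level(B)=1, enqueue
    E->D: in-degree(D)=0, level(D)=1, enqueue
    E->F: in-degree(F)=2, level(F)>=1
  process B: level=1
    B->A: in-degree(A)=2, level(A)>=2
    B->F: in-degree(F)=1, level(F)>=2
  process D: level=1
    D->A: in-degree(A)=1, level(A)>=2
    D->F: in-degree(F)=0, level(F)=2, enqueue
  process F: level=2
    F->A: in-degree(A)=0, level(A)=3, enqueue
  process A: level=3
All levels: A:3, B:1, C:0, D:1, E:0, F:2
level(A) = 3

Answer: 3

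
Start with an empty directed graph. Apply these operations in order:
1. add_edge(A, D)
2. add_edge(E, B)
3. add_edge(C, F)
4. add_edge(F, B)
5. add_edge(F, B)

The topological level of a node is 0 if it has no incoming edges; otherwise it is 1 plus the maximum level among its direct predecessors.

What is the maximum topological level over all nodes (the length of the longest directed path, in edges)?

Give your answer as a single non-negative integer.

Answer: 2

Derivation:
Op 1: add_edge(A, D). Edges now: 1
Op 2: add_edge(E, B). Edges now: 2
Op 3: add_edge(C, F). Edges now: 3
Op 4: add_edge(F, B). Edges now: 4
Op 5: add_edge(F, B) (duplicate, no change). Edges now: 4
Compute levels (Kahn BFS):
  sources (in-degree 0): A, C, E
  process A: level=0
    A->D: in-degree(D)=0, level(D)=1, enqueue
  process C: level=0
    C->F: in-degree(F)=0, level(F)=1, enqueue
  process E: level=0
    E->B: in-degree(B)=1, level(B)>=1
  process D: level=1
  process F: level=1
    F->B: in-degree(B)=0, level(B)=2, enqueue
  process B: level=2
All levels: A:0, B:2, C:0, D:1, E:0, F:1
max level = 2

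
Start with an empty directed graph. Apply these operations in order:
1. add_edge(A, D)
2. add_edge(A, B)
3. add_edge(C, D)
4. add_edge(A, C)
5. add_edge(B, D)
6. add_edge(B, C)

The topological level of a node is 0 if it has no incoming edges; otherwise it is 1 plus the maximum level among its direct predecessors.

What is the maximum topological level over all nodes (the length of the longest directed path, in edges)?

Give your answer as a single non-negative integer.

Op 1: add_edge(A, D). Edges now: 1
Op 2: add_edge(A, B). Edges now: 2
Op 3: add_edge(C, D). Edges now: 3
Op 4: add_edge(A, C). Edges now: 4
Op 5: add_edge(B, D). Edges now: 5
Op 6: add_edge(B, C). Edges now: 6
Compute levels (Kahn BFS):
  sources (in-degree 0): A
  process A: level=0
    A->B: in-degree(B)=0, level(B)=1, enqueue
    A->C: in-degree(C)=1, level(C)>=1
    A->D: in-degree(D)=2, level(D)>=1
  process B: level=1
    B->C: in-degree(C)=0, level(C)=2, enqueue
    B->D: in-degree(D)=1, level(D)>=2
  process C: level=2
    C->D: in-degree(D)=0, level(D)=3, enqueue
  process D: level=3
All levels: A:0, B:1, C:2, D:3
max level = 3

Answer: 3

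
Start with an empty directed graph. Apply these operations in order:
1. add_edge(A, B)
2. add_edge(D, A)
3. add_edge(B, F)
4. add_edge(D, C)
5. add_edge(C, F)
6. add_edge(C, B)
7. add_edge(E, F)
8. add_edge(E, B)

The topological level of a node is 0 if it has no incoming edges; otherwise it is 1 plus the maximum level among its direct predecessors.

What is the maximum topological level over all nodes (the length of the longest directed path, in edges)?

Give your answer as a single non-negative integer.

Answer: 3

Derivation:
Op 1: add_edge(A, B). Edges now: 1
Op 2: add_edge(D, A). Edges now: 2
Op 3: add_edge(B, F). Edges now: 3
Op 4: add_edge(D, C). Edges now: 4
Op 5: add_edge(C, F). Edges now: 5
Op 6: add_edge(C, B). Edges now: 6
Op 7: add_edge(E, F). Edges now: 7
Op 8: add_edge(E, B). Edges now: 8
Compute levels (Kahn BFS):
  sources (in-degree 0): D, E
  process D: level=0
    D->A: in-degree(A)=0, level(A)=1, enqueue
    D->C: in-degree(C)=0, level(C)=1, enqueue
  process E: level=0
    E->B: in-degree(B)=2, level(B)>=1
    E->F: in-degree(F)=2, level(F)>=1
  process A: level=1
    A->B: in-degree(B)=1, level(B)>=2
  process C: level=1
    C->B: in-degree(B)=0, level(B)=2, enqueue
    C->F: in-degree(F)=1, level(F)>=2
  process B: level=2
    B->F: in-degree(F)=0, level(F)=3, enqueue
  process F: level=3
All levels: A:1, B:2, C:1, D:0, E:0, F:3
max level = 3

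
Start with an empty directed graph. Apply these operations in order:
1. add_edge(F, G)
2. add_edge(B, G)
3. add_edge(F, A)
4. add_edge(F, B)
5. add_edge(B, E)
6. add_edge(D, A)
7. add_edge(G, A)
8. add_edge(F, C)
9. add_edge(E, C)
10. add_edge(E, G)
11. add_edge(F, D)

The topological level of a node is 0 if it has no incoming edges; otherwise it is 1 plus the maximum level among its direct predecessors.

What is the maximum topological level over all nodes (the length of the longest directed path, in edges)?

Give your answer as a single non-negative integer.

Answer: 4

Derivation:
Op 1: add_edge(F, G). Edges now: 1
Op 2: add_edge(B, G). Edges now: 2
Op 3: add_edge(F, A). Edges now: 3
Op 4: add_edge(F, B). Edges now: 4
Op 5: add_edge(B, E). Edges now: 5
Op 6: add_edge(D, A). Edges now: 6
Op 7: add_edge(G, A). Edges now: 7
Op 8: add_edge(F, C). Edges now: 8
Op 9: add_edge(E, C). Edges now: 9
Op 10: add_edge(E, G). Edges now: 10
Op 11: add_edge(F, D). Edges now: 11
Compute levels (Kahn BFS):
  sources (in-degree 0): F
  process F: level=0
    F->A: in-degree(A)=2, level(A)>=1
    F->B: in-degree(B)=0, level(B)=1, enqueue
    F->C: in-degree(C)=1, level(C)>=1
    F->D: in-degree(D)=0, level(D)=1, enqueue
    F->G: in-degree(G)=2, level(G)>=1
  process B: level=1
    B->E: in-degree(E)=0, level(E)=2, enqueue
    B->G: in-degree(G)=1, level(G)>=2
  process D: level=1
    D->A: in-degree(A)=1, level(A)>=2
  process E: level=2
    E->C: in-degree(C)=0, level(C)=3, enqueue
    E->G: in-degree(G)=0, level(G)=3, enqueue
  process C: level=3
  process G: level=3
    G->A: in-degree(A)=0, level(A)=4, enqueue
  process A: level=4
All levels: A:4, B:1, C:3, D:1, E:2, F:0, G:3
max level = 4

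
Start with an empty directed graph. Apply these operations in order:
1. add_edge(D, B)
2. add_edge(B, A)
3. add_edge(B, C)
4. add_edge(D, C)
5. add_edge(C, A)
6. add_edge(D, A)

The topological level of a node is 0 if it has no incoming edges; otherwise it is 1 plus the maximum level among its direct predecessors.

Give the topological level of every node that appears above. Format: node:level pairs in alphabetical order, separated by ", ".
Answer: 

Op 1: add_edge(D, B). Edges now: 1
Op 2: add_edge(B, A). Edges now: 2
Op 3: add_edge(B, C). Edges now: 3
Op 4: add_edge(D, C). Edges now: 4
Op 5: add_edge(C, A). Edges now: 5
Op 6: add_edge(D, A). Edges now: 6
Compute levels (Kahn BFS):
  sources (in-degree 0): D
  process D: level=0
    D->A: in-degree(A)=2, level(A)>=1
    D->B: in-degree(B)=0, level(B)=1, enqueue
    D->C: in-degree(C)=1, level(C)>=1
  process B: level=1
    B->A: in-degree(A)=1, level(A)>=2
    B->C: in-degree(C)=0, level(C)=2, enqueue
  process C: level=2
    C->A: in-degree(A)=0, level(A)=3, enqueue
  process A: level=3
All levels: A:3, B:1, C:2, D:0

Answer: A:3, B:1, C:2, D:0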